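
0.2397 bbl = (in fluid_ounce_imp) 1341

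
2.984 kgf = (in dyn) 2.926e+06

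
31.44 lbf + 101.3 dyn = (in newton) 139.9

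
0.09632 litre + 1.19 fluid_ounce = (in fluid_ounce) 4.447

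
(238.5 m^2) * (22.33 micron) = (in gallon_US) 1.407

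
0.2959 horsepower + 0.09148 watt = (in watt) 220.7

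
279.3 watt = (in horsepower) 0.3745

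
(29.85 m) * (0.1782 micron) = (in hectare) 5.319e-10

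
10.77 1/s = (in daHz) 1.077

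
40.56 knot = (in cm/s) 2087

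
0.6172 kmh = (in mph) 0.3835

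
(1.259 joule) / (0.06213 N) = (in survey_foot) 66.48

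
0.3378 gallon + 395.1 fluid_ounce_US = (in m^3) 0.01296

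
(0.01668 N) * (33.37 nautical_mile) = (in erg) 1.031e+10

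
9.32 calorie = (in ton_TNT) 9.32e-09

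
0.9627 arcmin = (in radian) 0.00028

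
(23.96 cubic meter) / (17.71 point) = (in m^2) 3835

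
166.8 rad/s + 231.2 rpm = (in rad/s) 191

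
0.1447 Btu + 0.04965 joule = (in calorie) 36.5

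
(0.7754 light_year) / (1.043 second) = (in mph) 1.573e+16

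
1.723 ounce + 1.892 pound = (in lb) 2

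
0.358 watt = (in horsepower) 0.0004801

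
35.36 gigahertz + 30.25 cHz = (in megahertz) 3.536e+04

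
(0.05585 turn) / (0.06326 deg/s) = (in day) 0.003679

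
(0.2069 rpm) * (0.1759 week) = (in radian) 2305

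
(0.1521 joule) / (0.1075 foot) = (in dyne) 4.642e+05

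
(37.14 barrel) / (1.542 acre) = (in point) 2.682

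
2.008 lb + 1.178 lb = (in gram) 1445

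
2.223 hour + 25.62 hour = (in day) 1.16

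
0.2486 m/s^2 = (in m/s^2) 0.2486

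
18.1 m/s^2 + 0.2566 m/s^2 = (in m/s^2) 18.36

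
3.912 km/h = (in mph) 2.431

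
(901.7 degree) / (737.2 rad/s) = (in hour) 5.93e-06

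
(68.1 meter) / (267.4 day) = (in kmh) 1.061e-05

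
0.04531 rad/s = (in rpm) 0.4327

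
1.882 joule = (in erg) 1.882e+07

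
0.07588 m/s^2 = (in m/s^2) 0.07588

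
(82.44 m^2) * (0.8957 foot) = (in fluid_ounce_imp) 7.921e+05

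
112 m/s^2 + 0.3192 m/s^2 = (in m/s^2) 112.3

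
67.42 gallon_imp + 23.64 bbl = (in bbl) 25.57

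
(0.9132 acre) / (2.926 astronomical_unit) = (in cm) 8.443e-07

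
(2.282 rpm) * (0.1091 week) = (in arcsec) 3.252e+09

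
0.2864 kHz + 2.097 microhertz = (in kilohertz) 0.2864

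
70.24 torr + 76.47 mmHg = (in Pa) 1.956e+04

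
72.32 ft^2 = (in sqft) 72.32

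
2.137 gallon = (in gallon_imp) 1.779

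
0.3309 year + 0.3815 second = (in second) 1.044e+07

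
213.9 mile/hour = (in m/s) 95.62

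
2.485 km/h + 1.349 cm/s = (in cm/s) 70.38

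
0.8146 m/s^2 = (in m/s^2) 0.8146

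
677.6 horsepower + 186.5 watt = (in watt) 5.055e+05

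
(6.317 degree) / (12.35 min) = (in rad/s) 0.0001488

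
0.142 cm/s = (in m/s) 0.00142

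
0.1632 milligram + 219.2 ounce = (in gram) 6214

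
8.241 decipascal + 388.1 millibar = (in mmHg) 291.1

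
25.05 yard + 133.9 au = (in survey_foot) 6.572e+13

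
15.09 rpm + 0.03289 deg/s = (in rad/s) 1.581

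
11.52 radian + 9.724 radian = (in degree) 1217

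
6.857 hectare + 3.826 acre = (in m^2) 8.405e+04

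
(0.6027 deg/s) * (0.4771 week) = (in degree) 1.739e+05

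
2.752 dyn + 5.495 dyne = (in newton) 8.247e-05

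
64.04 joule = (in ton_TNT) 1.531e-08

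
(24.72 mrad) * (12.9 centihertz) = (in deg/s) 0.1827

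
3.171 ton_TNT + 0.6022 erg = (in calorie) 3.171e+09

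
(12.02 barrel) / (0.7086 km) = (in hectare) 2.697e-07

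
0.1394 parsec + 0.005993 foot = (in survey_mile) 2.673e+12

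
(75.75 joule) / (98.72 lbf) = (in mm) 172.5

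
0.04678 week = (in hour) 7.859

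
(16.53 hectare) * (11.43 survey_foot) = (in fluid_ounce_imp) 2.027e+10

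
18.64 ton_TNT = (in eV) 4.868e+29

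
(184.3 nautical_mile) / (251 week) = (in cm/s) 0.2248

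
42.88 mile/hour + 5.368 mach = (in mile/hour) 4132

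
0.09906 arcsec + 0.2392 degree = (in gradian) 0.2658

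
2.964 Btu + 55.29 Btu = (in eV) 3.836e+23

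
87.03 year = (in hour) 7.624e+05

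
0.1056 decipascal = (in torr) 7.921e-05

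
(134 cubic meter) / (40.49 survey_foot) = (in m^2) 10.86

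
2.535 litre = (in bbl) 0.01594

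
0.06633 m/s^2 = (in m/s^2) 0.06633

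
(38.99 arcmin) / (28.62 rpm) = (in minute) 6.307e-05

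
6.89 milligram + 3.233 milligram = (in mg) 10.12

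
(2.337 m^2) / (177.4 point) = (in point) 1.059e+05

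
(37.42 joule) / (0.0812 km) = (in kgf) 0.04699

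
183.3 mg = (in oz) 0.006466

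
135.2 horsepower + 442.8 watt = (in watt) 1.013e+05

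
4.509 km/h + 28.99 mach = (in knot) 1.919e+04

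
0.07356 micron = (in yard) 8.045e-08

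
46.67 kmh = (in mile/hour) 29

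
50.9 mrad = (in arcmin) 175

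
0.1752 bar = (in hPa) 175.2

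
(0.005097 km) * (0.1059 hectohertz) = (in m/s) 53.98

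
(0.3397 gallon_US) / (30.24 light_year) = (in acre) 1.111e-24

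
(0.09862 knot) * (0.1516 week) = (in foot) 1.526e+04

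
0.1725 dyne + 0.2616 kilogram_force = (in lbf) 0.5767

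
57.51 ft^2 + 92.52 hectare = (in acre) 228.6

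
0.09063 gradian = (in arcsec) 293.6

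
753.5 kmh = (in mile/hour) 468.2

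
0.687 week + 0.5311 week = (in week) 1.218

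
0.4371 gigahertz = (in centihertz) 4.371e+10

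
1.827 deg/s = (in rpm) 0.3045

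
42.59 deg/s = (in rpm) 7.098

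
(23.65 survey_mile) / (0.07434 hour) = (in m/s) 142.2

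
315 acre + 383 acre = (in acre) 698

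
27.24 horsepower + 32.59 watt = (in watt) 2.035e+04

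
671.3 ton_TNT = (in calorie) 6.713e+11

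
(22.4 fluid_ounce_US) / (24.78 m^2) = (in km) 2.673e-08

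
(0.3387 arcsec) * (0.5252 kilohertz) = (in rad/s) 0.0008624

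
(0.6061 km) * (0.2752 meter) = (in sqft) 1795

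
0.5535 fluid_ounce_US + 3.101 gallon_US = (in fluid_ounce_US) 397.5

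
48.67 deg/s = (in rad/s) 0.8495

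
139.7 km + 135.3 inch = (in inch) 5.5e+06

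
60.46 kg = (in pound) 133.3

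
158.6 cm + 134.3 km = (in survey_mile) 83.45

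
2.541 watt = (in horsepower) 0.003408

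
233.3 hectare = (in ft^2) 2.511e+07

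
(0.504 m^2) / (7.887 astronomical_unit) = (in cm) 4.272e-11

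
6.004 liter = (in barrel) 0.03776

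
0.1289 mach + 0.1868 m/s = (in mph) 98.6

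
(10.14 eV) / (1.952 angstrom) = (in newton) 8.323e-09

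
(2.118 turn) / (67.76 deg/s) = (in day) 0.0001302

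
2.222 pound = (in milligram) 1.008e+06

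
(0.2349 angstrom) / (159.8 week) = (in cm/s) 2.43e-17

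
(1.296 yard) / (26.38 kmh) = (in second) 0.1617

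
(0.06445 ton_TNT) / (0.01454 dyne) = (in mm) 1.855e+18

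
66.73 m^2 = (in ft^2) 718.3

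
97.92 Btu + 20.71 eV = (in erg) 1.033e+12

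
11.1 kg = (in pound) 24.47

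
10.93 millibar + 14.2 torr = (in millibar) 29.86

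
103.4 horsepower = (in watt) 7.711e+04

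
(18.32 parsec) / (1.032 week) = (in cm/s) 9.057e+13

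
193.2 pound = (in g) 8.763e+04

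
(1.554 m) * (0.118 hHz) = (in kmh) 66.01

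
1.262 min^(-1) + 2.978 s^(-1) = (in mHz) 2999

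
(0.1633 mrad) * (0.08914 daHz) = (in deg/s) 0.00834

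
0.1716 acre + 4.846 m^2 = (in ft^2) 7527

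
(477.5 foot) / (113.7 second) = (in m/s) 1.28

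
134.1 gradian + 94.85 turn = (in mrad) 5.981e+05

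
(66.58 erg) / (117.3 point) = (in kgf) 1.641e-05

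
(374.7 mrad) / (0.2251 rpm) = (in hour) 0.004415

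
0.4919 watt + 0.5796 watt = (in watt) 1.071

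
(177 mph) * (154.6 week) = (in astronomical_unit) 0.04946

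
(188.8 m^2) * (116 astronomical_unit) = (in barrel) 2.061e+16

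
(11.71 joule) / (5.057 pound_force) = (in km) 0.0005206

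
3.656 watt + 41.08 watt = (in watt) 44.74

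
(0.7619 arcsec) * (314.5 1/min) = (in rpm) 0.0001849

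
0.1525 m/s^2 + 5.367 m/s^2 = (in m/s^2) 5.519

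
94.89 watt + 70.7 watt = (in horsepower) 0.2221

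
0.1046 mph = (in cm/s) 4.676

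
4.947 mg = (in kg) 4.947e-06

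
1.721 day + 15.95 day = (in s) 1.527e+06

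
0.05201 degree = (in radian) 0.0009077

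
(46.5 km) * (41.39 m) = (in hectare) 192.5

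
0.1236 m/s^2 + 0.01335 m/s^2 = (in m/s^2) 0.137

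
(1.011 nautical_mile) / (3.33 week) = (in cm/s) 0.09297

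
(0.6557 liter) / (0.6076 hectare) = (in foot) 3.541e-07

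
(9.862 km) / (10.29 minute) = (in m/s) 15.97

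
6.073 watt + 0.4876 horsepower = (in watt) 369.7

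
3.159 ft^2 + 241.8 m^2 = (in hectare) 0.02421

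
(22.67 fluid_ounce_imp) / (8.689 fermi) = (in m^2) 7.413e+10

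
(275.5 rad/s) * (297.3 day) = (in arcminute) 2.433e+13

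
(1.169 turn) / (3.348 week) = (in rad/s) 3.627e-06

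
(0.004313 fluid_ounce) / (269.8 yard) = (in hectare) 5.17e-14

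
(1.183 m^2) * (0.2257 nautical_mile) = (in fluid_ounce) 1.672e+07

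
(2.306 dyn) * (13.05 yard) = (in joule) 0.0002752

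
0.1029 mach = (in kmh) 126.1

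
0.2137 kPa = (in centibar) 0.2137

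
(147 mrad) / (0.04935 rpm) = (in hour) 0.007901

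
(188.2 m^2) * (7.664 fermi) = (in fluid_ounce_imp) 5.076e-08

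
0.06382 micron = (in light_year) 6.746e-24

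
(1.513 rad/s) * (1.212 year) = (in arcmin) 1.988e+11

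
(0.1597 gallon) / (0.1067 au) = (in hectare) 3.787e-18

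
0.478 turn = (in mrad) 3003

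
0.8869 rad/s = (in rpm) 8.469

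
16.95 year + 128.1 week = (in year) 19.41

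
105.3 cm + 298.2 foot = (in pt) 2.606e+05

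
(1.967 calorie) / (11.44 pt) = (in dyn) 2.039e+08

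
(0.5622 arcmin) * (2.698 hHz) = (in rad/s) 0.04412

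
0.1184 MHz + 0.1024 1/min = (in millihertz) 1.184e+08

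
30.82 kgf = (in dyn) 3.022e+07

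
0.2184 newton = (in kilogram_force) 0.02227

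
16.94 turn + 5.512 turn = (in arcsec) 2.91e+07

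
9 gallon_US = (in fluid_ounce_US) 1152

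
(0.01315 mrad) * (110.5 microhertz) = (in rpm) 1.388e-08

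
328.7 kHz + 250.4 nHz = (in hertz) 3.287e+05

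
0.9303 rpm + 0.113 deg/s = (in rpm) 0.9491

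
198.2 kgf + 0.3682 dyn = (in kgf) 198.2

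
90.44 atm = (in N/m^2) 9.164e+06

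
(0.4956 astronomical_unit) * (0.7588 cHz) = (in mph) 1.258e+09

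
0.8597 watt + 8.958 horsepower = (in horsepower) 8.959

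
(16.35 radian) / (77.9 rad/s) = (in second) 0.2099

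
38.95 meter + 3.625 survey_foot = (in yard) 43.8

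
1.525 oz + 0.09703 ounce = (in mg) 4.598e+04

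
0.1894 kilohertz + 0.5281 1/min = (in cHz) 1.894e+04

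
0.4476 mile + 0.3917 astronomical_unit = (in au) 0.3917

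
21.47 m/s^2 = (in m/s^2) 21.47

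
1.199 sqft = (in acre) 2.753e-05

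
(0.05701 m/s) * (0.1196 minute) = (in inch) 16.11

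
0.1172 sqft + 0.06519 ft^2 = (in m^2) 0.01694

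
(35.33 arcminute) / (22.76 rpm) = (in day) 4.991e-08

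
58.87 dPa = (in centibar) 0.005887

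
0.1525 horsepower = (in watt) 113.7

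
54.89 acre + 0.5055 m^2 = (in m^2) 2.221e+05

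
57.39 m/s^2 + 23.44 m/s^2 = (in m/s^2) 80.83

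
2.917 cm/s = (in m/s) 0.02917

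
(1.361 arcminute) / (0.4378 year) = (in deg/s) 1.643e-09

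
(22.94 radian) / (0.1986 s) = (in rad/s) 115.5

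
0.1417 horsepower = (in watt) 105.7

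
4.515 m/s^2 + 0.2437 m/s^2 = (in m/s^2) 4.759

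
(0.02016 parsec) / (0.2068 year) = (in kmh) 3.434e+08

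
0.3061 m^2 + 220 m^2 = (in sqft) 2371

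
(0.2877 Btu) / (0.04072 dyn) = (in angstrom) 7.454e+18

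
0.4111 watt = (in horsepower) 0.0005513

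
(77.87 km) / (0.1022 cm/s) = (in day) 881.9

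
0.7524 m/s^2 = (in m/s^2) 0.7524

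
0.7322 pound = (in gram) 332.1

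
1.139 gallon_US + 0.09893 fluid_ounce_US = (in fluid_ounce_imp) 151.8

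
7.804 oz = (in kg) 0.2212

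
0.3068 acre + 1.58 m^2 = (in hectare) 0.1243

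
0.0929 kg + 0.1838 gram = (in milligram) 9.308e+04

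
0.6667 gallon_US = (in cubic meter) 0.002524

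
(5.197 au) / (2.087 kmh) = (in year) 4.253e+04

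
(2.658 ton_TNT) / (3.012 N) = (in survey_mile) 2.294e+06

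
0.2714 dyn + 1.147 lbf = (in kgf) 0.5203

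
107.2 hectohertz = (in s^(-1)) 1.072e+04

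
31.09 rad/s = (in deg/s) 1781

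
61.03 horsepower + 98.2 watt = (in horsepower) 61.16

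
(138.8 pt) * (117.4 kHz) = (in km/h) 2.069e+04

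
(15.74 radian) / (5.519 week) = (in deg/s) 0.0002702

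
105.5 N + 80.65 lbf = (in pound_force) 104.4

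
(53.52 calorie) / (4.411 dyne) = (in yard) 5.552e+06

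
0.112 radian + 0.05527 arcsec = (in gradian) 7.13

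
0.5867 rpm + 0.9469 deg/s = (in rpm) 0.7445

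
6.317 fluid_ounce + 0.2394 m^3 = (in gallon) 63.29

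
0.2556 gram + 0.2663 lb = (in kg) 0.121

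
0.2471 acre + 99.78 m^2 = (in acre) 0.2718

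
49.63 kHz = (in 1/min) 2.978e+06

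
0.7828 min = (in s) 46.97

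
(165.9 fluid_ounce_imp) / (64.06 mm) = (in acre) 1.818e-05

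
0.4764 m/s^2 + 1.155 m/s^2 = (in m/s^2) 1.631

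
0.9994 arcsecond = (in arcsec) 0.9994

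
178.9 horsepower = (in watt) 1.334e+05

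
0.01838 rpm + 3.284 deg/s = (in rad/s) 0.05924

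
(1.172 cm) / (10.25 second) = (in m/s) 0.001143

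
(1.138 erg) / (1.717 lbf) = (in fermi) 1.49e+07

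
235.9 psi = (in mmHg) 1.22e+04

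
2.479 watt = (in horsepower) 0.003324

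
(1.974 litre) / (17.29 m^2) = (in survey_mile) 7.094e-08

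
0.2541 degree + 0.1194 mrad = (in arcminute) 15.66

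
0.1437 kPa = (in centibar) 0.1437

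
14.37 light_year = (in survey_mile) 8.448e+13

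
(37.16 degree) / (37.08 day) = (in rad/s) 2.024e-07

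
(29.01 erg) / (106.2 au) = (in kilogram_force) 1.862e-20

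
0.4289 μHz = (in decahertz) 4.289e-08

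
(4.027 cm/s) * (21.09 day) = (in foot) 2.407e+05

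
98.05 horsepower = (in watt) 7.312e+04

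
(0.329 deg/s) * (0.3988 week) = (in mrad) 1.385e+06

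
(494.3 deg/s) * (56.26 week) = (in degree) 1.682e+10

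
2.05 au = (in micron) 3.067e+17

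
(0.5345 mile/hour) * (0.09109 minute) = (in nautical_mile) 0.0007051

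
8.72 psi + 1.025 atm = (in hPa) 1640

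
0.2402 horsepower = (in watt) 179.1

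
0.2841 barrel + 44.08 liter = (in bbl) 0.5614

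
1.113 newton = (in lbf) 0.2502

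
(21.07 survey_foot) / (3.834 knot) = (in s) 3.256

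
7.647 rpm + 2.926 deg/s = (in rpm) 8.135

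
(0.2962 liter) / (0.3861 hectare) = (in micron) 0.07672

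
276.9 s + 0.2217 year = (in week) 11.56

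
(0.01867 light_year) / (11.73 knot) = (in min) 4.878e+11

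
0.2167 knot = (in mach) 0.0003274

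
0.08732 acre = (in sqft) 3804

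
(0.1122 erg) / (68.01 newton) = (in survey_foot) 5.413e-10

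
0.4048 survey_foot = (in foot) 0.4048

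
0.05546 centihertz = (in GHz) 5.546e-13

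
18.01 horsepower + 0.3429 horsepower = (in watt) 1.369e+04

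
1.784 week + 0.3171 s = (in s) 1.079e+06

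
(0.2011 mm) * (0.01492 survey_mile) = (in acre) 1.193e-06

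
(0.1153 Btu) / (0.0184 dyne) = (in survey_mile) 4.108e+05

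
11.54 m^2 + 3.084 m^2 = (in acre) 0.003614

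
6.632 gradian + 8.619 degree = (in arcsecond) 5.252e+04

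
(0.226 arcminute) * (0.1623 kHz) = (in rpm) 0.1019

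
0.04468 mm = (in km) 4.468e-08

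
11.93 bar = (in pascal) 1.193e+06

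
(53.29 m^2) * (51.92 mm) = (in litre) 2767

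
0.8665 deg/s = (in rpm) 0.1444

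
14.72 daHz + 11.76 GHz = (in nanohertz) 1.176e+19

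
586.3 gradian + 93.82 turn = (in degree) 3.43e+04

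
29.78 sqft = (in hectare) 0.0002767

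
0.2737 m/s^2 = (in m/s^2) 0.2737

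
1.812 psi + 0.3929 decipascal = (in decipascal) 1.249e+05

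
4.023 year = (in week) 209.8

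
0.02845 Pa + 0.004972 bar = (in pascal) 497.2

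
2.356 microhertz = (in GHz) 2.356e-15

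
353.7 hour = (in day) 14.74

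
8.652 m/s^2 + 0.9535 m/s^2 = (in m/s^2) 9.605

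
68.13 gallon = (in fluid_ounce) 8721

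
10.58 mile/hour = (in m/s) 4.73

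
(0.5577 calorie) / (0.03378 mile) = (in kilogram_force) 0.004377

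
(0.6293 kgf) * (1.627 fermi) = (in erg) 1.004e-07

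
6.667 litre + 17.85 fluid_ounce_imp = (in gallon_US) 1.895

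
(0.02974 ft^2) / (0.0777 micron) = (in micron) 3.556e+10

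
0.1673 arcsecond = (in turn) 1.291e-07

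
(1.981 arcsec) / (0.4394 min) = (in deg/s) 2.087e-05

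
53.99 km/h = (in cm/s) 1500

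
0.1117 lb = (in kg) 0.05067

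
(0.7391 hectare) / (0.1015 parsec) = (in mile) 1.466e-15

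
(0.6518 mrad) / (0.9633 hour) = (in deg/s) 1.077e-05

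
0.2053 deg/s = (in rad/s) 0.003583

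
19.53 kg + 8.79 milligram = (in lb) 43.06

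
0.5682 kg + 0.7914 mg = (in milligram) 5.682e+05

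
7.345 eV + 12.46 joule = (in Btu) 0.01181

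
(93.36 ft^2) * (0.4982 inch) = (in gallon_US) 28.99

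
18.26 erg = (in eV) 1.14e+13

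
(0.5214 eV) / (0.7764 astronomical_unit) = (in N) 7.192e-31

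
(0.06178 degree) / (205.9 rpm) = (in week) 8.269e-11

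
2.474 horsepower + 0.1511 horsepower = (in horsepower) 2.625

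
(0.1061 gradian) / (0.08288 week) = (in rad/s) 3.325e-08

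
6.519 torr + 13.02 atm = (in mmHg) 9902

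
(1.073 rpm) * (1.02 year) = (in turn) 5.752e+05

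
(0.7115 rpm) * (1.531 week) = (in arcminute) 2.372e+08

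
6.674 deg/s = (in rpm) 1.112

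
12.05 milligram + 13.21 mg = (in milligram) 25.26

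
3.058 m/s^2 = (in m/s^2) 3.058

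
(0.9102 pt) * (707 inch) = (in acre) 1.425e-06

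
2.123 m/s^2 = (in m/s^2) 2.123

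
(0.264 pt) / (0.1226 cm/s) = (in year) 2.409e-09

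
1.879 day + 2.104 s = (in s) 1.623e+05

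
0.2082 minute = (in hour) 0.00347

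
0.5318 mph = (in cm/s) 23.77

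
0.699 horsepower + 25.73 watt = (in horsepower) 0.7335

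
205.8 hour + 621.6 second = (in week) 1.226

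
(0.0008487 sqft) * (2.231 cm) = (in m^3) 1.759e-06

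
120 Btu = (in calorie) 3.026e+04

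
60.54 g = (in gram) 60.54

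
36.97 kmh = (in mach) 0.03016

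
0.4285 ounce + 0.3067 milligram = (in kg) 0.01215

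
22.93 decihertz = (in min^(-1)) 137.6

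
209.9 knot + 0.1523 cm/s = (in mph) 241.6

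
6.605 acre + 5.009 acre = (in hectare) 4.7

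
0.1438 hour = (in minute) 8.628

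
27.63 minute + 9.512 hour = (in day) 0.4155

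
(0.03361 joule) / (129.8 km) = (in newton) 2.589e-07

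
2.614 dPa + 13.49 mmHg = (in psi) 0.2609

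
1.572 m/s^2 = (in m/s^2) 1.572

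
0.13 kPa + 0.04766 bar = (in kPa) 4.896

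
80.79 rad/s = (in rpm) 771.5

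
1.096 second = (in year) 3.475e-08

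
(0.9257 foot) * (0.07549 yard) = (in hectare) 1.948e-06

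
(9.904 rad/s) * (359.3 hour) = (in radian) 1.281e+07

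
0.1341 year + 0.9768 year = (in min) 5.839e+05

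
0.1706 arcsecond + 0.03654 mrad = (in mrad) 0.03737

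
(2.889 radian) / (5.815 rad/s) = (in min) 0.00828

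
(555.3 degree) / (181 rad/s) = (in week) 8.853e-08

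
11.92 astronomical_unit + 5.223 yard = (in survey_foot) 5.85e+12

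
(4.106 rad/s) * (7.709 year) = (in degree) 5.719e+10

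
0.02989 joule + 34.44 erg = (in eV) 1.866e+17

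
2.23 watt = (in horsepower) 0.00299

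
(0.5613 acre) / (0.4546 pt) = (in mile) 8801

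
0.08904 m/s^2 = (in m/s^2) 0.08904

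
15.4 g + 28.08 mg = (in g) 15.43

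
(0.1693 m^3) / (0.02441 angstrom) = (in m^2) 6.936e+10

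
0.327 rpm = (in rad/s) 0.03424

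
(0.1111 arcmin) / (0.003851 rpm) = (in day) 9.275e-07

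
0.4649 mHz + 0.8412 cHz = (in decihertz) 0.08877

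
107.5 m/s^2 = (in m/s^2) 107.5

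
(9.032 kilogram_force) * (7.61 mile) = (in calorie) 2.593e+05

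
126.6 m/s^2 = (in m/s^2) 126.6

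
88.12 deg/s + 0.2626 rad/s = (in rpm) 17.19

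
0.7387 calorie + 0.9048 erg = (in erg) 3.091e+07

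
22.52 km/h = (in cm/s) 625.6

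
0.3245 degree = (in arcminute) 19.47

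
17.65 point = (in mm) 6.227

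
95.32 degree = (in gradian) 105.9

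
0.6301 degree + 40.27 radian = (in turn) 6.411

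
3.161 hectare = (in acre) 7.811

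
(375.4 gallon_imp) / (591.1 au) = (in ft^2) 2.077e-13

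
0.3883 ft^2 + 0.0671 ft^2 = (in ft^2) 0.4554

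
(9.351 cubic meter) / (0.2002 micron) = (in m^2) 4.671e+07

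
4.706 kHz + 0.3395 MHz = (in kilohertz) 344.2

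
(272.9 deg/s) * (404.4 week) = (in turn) 1.854e+08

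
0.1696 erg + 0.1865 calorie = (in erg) 7.803e+06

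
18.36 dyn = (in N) 0.0001836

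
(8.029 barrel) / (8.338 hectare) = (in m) 1.531e-05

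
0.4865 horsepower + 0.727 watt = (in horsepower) 0.4875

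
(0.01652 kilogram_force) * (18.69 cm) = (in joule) 0.03028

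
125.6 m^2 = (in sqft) 1352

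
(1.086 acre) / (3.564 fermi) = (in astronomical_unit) 8.243e+06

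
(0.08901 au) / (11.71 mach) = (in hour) 927.7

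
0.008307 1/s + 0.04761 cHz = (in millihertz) 8.783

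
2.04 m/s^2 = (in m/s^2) 2.04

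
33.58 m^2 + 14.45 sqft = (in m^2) 34.92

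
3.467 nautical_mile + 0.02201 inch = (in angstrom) 6.421e+13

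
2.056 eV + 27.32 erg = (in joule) 2.732e-06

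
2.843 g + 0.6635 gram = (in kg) 0.003507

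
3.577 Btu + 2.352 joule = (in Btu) 3.579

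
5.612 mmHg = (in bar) 0.007482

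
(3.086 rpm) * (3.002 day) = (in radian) 8.382e+04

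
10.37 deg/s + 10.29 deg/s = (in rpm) 3.443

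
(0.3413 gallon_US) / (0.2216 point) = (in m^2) 16.53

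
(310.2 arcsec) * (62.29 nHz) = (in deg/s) 5.367e-09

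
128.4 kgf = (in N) 1259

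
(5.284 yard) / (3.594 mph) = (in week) 4.972e-06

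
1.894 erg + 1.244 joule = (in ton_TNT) 2.973e-10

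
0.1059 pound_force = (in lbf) 0.1059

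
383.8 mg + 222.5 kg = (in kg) 222.5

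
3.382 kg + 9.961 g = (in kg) 3.392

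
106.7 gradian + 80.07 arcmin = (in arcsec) 3.505e+05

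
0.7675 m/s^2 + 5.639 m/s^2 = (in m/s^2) 6.407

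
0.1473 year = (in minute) 7.742e+04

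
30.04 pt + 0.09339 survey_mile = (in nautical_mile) 0.08116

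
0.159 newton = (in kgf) 0.01621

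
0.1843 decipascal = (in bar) 1.843e-07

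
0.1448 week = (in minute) 1460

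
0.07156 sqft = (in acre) 1.643e-06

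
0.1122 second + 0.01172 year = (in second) 3.696e+05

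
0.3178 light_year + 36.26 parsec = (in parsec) 36.36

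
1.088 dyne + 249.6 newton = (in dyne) 2.496e+07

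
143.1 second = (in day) 0.001656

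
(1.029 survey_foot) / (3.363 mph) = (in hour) 5.795e-05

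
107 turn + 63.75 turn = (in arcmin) 3.688e+06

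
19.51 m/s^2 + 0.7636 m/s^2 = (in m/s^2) 20.27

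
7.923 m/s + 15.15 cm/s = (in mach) 0.02371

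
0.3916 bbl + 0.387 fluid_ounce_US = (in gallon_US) 16.45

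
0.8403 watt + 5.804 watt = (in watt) 6.644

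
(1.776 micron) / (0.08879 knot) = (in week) 6.429e-11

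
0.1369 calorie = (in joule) 0.5728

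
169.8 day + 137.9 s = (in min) 2.445e+05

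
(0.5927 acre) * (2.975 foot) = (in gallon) 5.746e+05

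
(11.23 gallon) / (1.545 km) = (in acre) 6.799e-09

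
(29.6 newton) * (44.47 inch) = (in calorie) 7.991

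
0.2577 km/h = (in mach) 0.0002102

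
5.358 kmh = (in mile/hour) 3.329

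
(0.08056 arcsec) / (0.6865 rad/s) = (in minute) 9.482e-09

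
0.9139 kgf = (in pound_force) 2.015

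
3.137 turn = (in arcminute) 6.776e+04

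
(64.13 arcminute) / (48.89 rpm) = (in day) 4.217e-08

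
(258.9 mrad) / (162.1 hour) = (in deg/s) 2.542e-05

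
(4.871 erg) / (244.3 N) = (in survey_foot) 6.542e-09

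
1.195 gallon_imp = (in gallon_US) 1.435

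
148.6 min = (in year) 0.0002827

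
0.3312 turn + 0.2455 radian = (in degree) 133.3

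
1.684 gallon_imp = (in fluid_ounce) 258.9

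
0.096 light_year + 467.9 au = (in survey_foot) 3.209e+15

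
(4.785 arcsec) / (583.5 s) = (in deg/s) 2.278e-06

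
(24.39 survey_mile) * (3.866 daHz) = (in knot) 2.95e+06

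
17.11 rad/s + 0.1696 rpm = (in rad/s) 17.13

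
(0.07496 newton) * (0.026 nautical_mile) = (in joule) 3.609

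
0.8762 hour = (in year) 0.0001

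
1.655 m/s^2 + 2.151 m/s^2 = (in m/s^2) 3.806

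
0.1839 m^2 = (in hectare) 1.839e-05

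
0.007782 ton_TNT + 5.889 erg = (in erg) 3.256e+14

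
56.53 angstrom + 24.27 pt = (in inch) 0.3371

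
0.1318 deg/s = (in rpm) 0.02197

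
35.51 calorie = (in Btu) 0.1408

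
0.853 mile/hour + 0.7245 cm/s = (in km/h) 1.399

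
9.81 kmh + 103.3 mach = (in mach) 103.3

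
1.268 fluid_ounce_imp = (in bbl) 0.0002266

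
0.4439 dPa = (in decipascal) 0.4439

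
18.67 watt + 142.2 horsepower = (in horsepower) 142.2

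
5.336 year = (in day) 1948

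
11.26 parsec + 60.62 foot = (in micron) 3.474e+23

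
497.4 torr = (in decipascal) 6.631e+05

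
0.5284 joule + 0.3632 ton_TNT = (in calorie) 3.632e+08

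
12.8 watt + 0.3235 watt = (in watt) 13.12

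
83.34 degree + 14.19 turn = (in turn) 14.42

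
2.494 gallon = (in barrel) 0.05938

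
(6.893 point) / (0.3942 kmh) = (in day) 2.57e-07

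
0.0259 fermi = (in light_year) 2.738e-33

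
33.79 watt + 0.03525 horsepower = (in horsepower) 0.08056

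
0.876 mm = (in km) 8.76e-07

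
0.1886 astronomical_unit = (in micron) 2.821e+16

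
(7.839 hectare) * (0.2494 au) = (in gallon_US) 7.726e+17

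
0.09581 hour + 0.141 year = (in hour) 1235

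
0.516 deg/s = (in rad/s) 0.009006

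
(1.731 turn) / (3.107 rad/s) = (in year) 1.11e-07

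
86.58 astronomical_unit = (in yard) 1.416e+13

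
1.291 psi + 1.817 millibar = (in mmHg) 68.13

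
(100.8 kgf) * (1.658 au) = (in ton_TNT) 5.86e+04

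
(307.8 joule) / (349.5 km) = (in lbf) 0.000198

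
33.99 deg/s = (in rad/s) 0.5932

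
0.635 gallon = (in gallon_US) 0.635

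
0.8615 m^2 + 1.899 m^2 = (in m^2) 2.76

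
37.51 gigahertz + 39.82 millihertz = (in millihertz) 3.751e+13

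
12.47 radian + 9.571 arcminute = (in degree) 714.6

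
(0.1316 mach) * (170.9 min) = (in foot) 1.507e+06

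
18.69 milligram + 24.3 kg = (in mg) 2.43e+07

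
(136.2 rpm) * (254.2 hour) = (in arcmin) 4.487e+10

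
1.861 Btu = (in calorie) 469.3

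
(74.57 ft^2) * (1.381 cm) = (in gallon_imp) 21.05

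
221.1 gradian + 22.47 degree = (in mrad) 3865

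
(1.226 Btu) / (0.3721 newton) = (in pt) 9.854e+06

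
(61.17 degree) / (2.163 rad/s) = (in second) 0.4936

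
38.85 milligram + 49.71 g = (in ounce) 1.755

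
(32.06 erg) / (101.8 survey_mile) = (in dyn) 1.957e-06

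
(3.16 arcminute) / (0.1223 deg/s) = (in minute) 0.007177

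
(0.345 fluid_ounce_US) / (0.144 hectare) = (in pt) 2.008e-05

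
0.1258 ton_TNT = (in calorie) 1.258e+08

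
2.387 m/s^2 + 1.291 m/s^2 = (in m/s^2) 3.678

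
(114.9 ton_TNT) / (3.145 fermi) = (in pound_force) 3.436e+25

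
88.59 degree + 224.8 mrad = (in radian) 1.771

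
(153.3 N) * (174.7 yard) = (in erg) 2.449e+11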